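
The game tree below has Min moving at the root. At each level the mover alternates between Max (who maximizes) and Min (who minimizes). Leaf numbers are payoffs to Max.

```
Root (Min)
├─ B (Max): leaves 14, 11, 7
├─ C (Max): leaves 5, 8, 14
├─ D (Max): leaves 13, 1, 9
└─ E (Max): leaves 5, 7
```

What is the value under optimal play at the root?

7

B (Max): max(14, 11, 7) = 14
C (Max): max(5, 8, 14) = 14
D (Max): max(13, 1, 9) = 13
E (Max): max(5, 7) = 7
Root (Min): min(14, 14, 13, 7) = 7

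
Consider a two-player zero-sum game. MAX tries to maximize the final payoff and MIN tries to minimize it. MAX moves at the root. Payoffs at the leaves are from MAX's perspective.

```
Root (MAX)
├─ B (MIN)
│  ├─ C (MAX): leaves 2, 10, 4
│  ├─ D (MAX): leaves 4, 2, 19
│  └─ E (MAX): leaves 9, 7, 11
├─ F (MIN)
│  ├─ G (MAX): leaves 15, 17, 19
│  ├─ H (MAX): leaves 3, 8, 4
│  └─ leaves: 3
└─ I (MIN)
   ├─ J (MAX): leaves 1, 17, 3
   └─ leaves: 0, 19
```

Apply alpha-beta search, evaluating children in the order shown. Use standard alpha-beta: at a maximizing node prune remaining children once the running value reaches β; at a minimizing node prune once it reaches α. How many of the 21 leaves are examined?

19

C [α=-∞,β=+∞]: v=10
D [α=-∞,β=10]: v=19
E [α=-∞,β=10]: v=11
B [α=-∞,β=+∞]: v=10
G [α=10,β=+∞]: v=19
H [α=10,β=19]: v=8
F [α=10,β=+∞]: v=8 after child 2 ≤ α → α-cutoff, skip 1
J [α=10,β=+∞]: v=17
I [α=10,β=+∞]: v=0 after child 2 ≤ α → α-cutoff, skip 1
Root [α=-∞,β=+∞]: v=10
Leaves evaluated: 19 of 21.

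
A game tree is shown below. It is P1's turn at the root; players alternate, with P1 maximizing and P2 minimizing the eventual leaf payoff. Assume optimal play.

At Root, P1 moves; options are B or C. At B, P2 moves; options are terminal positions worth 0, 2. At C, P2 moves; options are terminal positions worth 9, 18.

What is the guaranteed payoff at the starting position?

9

B (P2): min(0, 2) = 0
C (P2): min(9, 18) = 9
Root (P1): max(0, 9) = 9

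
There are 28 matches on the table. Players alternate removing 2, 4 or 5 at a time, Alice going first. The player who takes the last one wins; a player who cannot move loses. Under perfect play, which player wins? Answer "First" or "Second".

W/L table (W = player to move can force a win):
i:   0  1  2  3  4  5  6  7  8  9 10 11 12 13 14 15 16 17 18 19 20 21 22 23 24 25 26 27 28
     L  L  W  W  W  W  W  L  L  W  W  W  W  W  L  L  W  W  W  W  W  L  L  W  W  W  W  W  L
Position 28 is L, so the second player wins.

Second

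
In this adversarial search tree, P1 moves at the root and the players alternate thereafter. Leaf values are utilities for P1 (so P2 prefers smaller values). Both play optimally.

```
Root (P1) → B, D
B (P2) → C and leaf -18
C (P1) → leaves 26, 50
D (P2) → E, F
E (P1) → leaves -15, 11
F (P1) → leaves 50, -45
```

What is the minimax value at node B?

-18

C: max(26, 50) = 50
B: min(50, -18) = -18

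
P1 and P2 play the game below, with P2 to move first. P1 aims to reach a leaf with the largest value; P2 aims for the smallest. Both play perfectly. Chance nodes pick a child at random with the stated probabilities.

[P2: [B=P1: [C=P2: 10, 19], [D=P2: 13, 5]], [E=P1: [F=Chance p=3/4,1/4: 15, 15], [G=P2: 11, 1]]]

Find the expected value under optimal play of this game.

C (P2): min(10, 19) = 10
D (P2): min(13, 5) = 5
B (P1): max(10, 5) = 10
F (Chance): 3/4·15 + 1/4·15 = 15
G (P2): min(11, 1) = 1
E (P1): max(15, 1) = 15
Root (P2): min(10, 15) = 10

10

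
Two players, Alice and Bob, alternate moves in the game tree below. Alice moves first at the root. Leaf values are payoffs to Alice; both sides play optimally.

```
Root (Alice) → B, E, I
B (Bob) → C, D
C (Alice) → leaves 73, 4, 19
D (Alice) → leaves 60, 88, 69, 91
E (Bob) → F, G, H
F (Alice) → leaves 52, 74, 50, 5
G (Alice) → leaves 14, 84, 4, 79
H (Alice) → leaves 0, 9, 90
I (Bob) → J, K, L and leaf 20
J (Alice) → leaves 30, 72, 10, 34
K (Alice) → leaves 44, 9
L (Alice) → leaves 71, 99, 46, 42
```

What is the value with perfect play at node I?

20

J: max(30, 72, 10, 34) = 72
K: max(44, 9) = 44
L: max(71, 99, 46, 42) = 99
I: min(72, 44, 99, 20) = 20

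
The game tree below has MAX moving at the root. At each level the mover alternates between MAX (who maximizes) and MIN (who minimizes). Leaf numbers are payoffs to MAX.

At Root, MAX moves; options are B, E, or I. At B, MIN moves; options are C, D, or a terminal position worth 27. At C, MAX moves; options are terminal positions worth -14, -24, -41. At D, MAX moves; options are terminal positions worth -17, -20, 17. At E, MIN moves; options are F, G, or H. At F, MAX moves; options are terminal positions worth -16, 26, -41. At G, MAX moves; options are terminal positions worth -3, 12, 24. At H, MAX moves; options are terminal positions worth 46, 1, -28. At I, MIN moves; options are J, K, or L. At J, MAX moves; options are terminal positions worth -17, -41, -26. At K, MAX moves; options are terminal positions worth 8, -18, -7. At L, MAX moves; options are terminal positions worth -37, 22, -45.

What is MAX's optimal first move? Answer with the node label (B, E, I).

C (MAX): max(-14, -24, -41) = -14
D (MAX): max(-17, -20, 17) = 17
B (MIN): min(-14, 17, 27) = -14
F (MAX): max(-16, 26, -41) = 26
G (MAX): max(-3, 12, 24) = 24
H (MAX): max(46, 1, -28) = 46
E (MIN): min(26, 24, 46) = 24
J (MAX): max(-17, -41, -26) = -17
K (MAX): max(8, -18, -7) = 8
L (MAX): max(-37, 22, -45) = 22
I (MIN): min(-17, 8, 22) = -17
Root (MAX): max(-14, 24, -17) = 24
MAX picks the child with the highest value: E (value 24).

E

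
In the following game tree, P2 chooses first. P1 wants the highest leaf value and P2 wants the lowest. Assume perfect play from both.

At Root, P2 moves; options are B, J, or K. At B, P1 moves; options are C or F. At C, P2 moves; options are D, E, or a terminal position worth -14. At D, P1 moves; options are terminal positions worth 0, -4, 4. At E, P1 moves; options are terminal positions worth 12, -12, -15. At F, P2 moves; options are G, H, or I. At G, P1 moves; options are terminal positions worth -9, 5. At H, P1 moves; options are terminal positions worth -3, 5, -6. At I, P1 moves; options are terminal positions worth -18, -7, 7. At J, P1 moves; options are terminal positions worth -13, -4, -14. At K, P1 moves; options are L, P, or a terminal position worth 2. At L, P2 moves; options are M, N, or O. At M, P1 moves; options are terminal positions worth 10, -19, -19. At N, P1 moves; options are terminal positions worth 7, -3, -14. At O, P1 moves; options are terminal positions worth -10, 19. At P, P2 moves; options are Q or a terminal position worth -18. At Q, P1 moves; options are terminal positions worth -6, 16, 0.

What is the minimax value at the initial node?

D (P1): max(0, -4, 4) = 4
E (P1): max(12, -12, -15) = 12
C (P2): min(4, 12, -14) = -14
G (P1): max(-9, 5) = 5
H (P1): max(-3, 5, -6) = 5
I (P1): max(-18, -7, 7) = 7
F (P2): min(5, 5, 7) = 5
B (P1): max(-14, 5) = 5
J (P1): max(-13, -4, -14) = -4
M (P1): max(10, -19, -19) = 10
N (P1): max(7, -3, -14) = 7
O (P1): max(-10, 19) = 19
L (P2): min(10, 7, 19) = 7
Q (P1): max(-6, 16, 0) = 16
P (P2): min(16, -18) = -18
K (P1): max(7, -18, 2) = 7
Root (P2): min(5, -4, 7) = -4

-4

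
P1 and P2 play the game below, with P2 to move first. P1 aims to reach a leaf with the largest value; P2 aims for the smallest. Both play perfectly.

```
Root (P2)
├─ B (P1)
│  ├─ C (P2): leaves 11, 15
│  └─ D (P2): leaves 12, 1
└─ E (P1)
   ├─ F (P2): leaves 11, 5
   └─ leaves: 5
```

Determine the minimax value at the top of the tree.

C (P2): min(11, 15) = 11
D (P2): min(12, 1) = 1
B (P1): max(11, 1) = 11
F (P2): min(11, 5) = 5
E (P1): max(5, 5) = 5
Root (P2): min(11, 5) = 5

5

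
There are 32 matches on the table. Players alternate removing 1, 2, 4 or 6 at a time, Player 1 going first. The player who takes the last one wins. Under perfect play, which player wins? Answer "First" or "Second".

Positions where the player to move wins (W) vs loses (L):
i:   0  1  2  3  4  5  6  7  8  9 10 11 12 13 14 15 16 17 18 19 20 21 22 23 24 25 26 27 28 29 30 31 32
     L  W  W  L  W  W  W  W  L  W  W  L  W  W  W  W  L  W  W  L  W  W  W  W  L  W  W  L  W  W  W  W  L
Position 32 is L, so the second player wins.

Second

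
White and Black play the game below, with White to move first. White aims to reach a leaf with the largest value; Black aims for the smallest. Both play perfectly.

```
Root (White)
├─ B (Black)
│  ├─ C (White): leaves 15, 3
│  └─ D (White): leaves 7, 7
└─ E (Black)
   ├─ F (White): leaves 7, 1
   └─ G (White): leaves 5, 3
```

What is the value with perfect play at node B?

7

C: max(15, 3) = 15
D: max(7, 7) = 7
B: min(15, 7) = 7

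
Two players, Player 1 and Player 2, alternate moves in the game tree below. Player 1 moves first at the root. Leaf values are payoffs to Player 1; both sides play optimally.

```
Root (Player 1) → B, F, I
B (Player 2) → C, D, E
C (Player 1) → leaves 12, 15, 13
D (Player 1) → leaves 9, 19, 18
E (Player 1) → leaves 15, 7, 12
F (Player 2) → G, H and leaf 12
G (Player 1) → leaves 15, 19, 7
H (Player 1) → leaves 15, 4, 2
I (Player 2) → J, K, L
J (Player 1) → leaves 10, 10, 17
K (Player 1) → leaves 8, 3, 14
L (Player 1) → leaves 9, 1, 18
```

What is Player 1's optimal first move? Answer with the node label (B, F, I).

B

C (Player 1): max(12, 15, 13) = 15
D (Player 1): max(9, 19, 18) = 19
E (Player 1): max(15, 7, 12) = 15
B (Player 2): min(15, 19, 15) = 15
G (Player 1): max(15, 19, 7) = 19
H (Player 1): max(15, 4, 2) = 15
F (Player 2): min(19, 15, 12) = 12
J (Player 1): max(10, 10, 17) = 17
K (Player 1): max(8, 3, 14) = 14
L (Player 1): max(9, 1, 18) = 18
I (Player 2): min(17, 14, 18) = 14
Root (Player 1): max(15, 12, 14) = 15
Player 1 picks the child with the highest value: B (value 15).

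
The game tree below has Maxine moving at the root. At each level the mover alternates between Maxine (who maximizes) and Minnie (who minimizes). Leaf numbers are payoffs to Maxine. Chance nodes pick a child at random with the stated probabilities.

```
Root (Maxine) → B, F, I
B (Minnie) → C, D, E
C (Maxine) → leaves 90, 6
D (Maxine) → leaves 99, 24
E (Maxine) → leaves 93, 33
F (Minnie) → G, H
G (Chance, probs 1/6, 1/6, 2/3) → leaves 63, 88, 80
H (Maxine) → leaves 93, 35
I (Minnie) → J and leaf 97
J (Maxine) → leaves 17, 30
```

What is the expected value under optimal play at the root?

90

C (Maxine): max(90, 6) = 90
D (Maxine): max(99, 24) = 99
E (Maxine): max(93, 33) = 93
B (Minnie): min(90, 99, 93) = 90
G (Chance): 1/6·63 + 1/6·88 + 2/3·80 = 78.5
H (Maxine): max(93, 35) = 93
F (Minnie): min(78.5, 93) = 78.5
J (Maxine): max(17, 30) = 30
I (Minnie): min(30, 97) = 30
Root (Maxine): max(90, 78.5, 30) = 90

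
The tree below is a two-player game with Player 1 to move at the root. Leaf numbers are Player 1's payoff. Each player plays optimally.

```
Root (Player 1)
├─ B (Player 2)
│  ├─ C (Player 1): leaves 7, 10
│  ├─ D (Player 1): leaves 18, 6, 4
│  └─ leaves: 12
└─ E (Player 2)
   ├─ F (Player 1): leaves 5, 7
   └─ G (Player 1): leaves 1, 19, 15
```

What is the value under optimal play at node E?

7

F: max(5, 7) = 7
G: max(1, 19, 15) = 19
E: min(7, 19) = 7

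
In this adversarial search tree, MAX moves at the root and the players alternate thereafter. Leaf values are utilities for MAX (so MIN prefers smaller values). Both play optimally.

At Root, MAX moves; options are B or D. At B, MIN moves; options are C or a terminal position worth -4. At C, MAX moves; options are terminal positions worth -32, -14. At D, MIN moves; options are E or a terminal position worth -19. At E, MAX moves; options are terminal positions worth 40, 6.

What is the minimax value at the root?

-14

C (MAX): max(-32, -14) = -14
B (MIN): min(-14, -4) = -14
E (MAX): max(40, 6) = 40
D (MIN): min(40, -19) = -19
Root (MAX): max(-14, -19) = -14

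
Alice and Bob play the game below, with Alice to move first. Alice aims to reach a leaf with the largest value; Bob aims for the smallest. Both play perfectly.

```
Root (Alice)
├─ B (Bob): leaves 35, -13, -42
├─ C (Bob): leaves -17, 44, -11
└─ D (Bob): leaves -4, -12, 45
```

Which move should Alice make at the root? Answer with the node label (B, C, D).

D

B (Bob): min(35, -13, -42) = -42
C (Bob): min(-17, 44, -11) = -17
D (Bob): min(-4, -12, 45) = -12
Root (Alice): max(-42, -17, -12) = -12
Alice picks the child with the highest value: D (value -12).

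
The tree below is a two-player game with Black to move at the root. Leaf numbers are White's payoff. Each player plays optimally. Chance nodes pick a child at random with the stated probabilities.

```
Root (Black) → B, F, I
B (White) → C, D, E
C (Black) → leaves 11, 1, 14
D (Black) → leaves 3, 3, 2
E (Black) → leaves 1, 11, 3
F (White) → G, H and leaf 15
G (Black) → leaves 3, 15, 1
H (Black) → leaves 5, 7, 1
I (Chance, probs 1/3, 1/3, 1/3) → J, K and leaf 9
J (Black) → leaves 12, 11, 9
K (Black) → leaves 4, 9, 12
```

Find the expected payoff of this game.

2

C (Black): min(11, 1, 14) = 1
D (Black): min(3, 3, 2) = 2
E (Black): min(1, 11, 3) = 1
B (White): max(1, 2, 1) = 2
G (Black): min(3, 15, 1) = 1
H (Black): min(5, 7, 1) = 1
F (White): max(1, 1, 15) = 15
J (Black): min(12, 11, 9) = 9
K (Black): min(4, 9, 12) = 4
I (Chance): 1/3·9 + 1/3·4 + 1/3·9 = 7.33
Root (Black): min(2, 15, 7.33) = 2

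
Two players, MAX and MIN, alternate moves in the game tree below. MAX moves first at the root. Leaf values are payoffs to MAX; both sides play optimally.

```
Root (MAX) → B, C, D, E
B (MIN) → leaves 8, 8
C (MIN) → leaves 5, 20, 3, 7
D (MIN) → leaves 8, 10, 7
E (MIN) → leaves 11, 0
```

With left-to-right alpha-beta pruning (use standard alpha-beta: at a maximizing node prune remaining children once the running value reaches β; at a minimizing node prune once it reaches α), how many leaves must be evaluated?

6

B [α=-∞,β=+∞]: v=8
C [α=8,β=+∞]: v=5 after child 1 ≤ α → α-cutoff, skip 3
D [α=8,β=+∞]: v=8 after child 1 ≤ α → α-cutoff, skip 2
E [α=8,β=+∞]: v=0
Root [α=-∞,β=+∞]: v=8
Leaves evaluated: 6 of 11.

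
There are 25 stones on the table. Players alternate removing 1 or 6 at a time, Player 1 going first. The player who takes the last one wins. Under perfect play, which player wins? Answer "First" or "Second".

Mark each pile size as W (mover wins) or L (mover loses):
i:   0  1  2  3  4  5  6  7  8  9 10 11 12 13 14 15 16 17 18 19 20 21 22 23 24 25
     L  W  L  W  L  W  W  L  W  L  W  L  W  W  L  W  L  W  L  W  W  L  W  L  W  L
Position 25 is L, so the second player wins.

Second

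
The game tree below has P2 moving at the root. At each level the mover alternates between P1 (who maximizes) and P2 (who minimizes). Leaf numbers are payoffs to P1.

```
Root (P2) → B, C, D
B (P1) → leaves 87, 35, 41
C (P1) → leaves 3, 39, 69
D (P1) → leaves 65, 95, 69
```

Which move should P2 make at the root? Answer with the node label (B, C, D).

C

B (P1): max(87, 35, 41) = 87
C (P1): max(3, 39, 69) = 69
D (P1): max(65, 95, 69) = 95
Root (P2): min(87, 69, 95) = 69
P2 picks the child with the lowest value: C (value 69).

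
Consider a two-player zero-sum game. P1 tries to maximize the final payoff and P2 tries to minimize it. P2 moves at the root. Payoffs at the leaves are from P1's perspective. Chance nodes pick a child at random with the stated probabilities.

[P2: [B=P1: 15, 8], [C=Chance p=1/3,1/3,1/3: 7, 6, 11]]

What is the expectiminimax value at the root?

8

B (P1): max(15, 8) = 15
C (Chance): 1/3·7 + 1/3·6 + 1/3·11 = 8
Root (P2): min(15, 8) = 8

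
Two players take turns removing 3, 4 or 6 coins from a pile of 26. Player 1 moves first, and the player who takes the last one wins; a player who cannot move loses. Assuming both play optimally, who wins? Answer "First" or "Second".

Positions where the player to move wins (W) vs loses (L):
i:   0  1  2  3  4  5  6  7  8  9 10 11 12 13 14 15 16 17 18 19 20 21 22 23 24 25 26
     L  L  L  W  W  W  W  W  W  L  L  L  W  W  W  W  W  W  L  L  L  W  W  W  W  W  W
Position 26 is W, so the first player wins.

First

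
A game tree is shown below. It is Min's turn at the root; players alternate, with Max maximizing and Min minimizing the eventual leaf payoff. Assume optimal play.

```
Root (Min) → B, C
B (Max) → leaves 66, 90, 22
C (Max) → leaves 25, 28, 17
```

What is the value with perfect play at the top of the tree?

B (Max): max(66, 90, 22) = 90
C (Max): max(25, 28, 17) = 28
Root (Min): min(90, 28) = 28

28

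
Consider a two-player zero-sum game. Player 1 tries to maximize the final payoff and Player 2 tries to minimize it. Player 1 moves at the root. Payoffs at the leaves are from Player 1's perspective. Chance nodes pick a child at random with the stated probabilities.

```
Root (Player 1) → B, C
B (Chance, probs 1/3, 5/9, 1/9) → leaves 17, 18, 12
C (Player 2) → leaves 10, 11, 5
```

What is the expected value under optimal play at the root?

17

B (Chance): 1/3·17 + 5/9·18 + 1/9·12 = 17
C (Player 2): min(10, 11, 5) = 5
Root (Player 1): max(17, 5) = 17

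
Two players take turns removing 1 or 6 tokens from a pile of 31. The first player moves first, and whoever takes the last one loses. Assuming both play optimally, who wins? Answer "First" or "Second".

Second

Positions where the player to move wins (W) vs loses (L):
i:   0  1  2  3  4  5  6  7  8  9 10 11 12 13 14 15 16 17 18 19 20 21 22 23 24 25 26 27 28 29 30 31
     W  L  W  L  W  L  W  W  L  W  L  W  L  W  W  L  W  L  W  L  W  W  L  W  L  W  L  W  W  L  W  L
Position 31 is L, so the second player wins.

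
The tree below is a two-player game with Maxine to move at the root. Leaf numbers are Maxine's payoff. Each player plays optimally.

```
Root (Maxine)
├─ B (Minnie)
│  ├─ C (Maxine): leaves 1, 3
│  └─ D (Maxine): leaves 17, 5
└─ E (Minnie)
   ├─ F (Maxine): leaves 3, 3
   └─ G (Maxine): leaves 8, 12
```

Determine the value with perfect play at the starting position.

3

C (Maxine): max(1, 3) = 3
D (Maxine): max(17, 5) = 17
B (Minnie): min(3, 17) = 3
F (Maxine): max(3, 3) = 3
G (Maxine): max(8, 12) = 12
E (Minnie): min(3, 12) = 3
Root (Maxine): max(3, 3) = 3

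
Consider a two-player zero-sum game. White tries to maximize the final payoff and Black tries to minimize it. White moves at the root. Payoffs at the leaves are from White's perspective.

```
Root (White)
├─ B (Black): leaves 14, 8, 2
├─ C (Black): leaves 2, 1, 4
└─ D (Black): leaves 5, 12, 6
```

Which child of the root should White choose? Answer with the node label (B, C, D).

D

B (Black): min(14, 8, 2) = 2
C (Black): min(2, 1, 4) = 1
D (Black): min(5, 12, 6) = 5
Root (White): max(2, 1, 5) = 5
White picks the child with the highest value: D (value 5).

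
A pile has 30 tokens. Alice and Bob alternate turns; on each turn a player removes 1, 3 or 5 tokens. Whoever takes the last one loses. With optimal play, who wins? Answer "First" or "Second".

First

i:   0  1  2  3  4  5  6  7  8  9 10 11 12 13 14 15 16 17 18 19 20 21 22 23 24 25 26 27 28 29 30
     W  L  W  L  W  L  W  L  W  L  W  L  W  L  W  L  W  L  W  L  W  L  W  L  W  L  W  L  W  L  W
Position 30 is W, so the first player wins.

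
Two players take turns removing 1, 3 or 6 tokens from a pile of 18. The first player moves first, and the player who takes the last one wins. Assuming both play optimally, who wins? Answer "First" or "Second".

i:   0  1  2  3  4  5  6  7  8  9 10 11 12 13 14 15 16 17 18
     L  W  L  W  L  W  W  W  W  L  W  L  W  L  W  W  W  W  L
Position 18 is L, so the second player wins.

Second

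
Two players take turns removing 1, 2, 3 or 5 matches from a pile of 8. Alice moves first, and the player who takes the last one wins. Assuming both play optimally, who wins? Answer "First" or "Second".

W/L table (W = player to move can force a win):
i:   0  1  2  3  4  5  6  7  8
     L  W  W  W  L  W  W  W  L
Position 8 is L, so the second player wins.

Second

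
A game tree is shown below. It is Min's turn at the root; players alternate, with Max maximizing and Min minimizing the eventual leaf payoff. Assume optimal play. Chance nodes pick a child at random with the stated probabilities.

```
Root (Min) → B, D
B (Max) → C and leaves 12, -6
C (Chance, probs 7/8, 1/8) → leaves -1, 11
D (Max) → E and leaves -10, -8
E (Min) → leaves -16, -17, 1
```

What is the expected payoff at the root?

-8

C (Chance): 7/8·-1 + 1/8·11 = 0.5
B (Max): max(0.5, 12, -6) = 12
E (Min): min(-16, -17, 1) = -17
D (Max): max(-17, -10, -8) = -8
Root (Min): min(12, -8) = -8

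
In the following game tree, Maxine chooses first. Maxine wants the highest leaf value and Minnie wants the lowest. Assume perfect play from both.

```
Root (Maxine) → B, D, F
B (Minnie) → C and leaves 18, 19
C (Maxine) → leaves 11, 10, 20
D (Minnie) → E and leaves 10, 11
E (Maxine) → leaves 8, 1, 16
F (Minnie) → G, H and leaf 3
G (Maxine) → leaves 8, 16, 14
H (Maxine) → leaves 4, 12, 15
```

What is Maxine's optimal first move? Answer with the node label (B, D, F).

C (Maxine): max(11, 10, 20) = 20
B (Minnie): min(20, 18, 19) = 18
E (Maxine): max(8, 1, 16) = 16
D (Minnie): min(16, 10, 11) = 10
G (Maxine): max(8, 16, 14) = 16
H (Maxine): max(4, 12, 15) = 15
F (Minnie): min(16, 15, 3) = 3
Root (Maxine): max(18, 10, 3) = 18
Maxine picks the child with the highest value: B (value 18).

B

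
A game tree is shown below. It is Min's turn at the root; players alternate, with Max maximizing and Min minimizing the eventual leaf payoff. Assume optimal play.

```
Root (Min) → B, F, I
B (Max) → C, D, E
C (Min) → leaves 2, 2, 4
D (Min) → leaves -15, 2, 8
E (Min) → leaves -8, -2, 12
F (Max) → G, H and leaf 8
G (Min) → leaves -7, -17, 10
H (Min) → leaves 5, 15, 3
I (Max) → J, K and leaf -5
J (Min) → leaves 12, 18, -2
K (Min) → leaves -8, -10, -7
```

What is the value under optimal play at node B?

C: min(2, 2, 4) = 2
D: min(-15, 2, 8) = -15
E: min(-8, -2, 12) = -8
B: max(2, -15, -8) = 2

2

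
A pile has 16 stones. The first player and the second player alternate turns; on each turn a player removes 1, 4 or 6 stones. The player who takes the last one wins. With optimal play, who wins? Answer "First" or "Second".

Positions where the player to move wins (W) vs loses (L):
i:   0  1  2  3  4  5  6  7  8  9 10 11 12 13 14 15 16
     L  W  L  W  W  L  W  L  W  W  L  W  L  W  W  L  W
Position 16 is W, so the first player wins.

First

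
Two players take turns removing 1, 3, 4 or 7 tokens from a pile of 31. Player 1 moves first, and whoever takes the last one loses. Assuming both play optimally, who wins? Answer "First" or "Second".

i:   0  1  2  3  4  5  6  7  8  9 10 11 12 13 14 15 16 17 18 19 20 21 22 23 24 25 26 27 28 29 30 31
     W  L  W  L  W  W  W  W  W  L  W  L  W  W  W  W  W  L  W  L  W  W  W  W  W  L  W  L  W  W  W  W
Position 31 is W, so the first player wins.

First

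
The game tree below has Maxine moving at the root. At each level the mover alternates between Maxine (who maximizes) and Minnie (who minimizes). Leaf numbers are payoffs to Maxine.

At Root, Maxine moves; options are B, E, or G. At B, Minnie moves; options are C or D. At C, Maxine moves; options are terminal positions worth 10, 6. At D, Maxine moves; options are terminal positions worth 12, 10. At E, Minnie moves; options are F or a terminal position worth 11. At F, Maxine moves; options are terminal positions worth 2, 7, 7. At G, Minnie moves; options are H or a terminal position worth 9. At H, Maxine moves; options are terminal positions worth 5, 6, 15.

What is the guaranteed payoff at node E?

7

F: max(2, 7, 7) = 7
E: min(7, 11) = 7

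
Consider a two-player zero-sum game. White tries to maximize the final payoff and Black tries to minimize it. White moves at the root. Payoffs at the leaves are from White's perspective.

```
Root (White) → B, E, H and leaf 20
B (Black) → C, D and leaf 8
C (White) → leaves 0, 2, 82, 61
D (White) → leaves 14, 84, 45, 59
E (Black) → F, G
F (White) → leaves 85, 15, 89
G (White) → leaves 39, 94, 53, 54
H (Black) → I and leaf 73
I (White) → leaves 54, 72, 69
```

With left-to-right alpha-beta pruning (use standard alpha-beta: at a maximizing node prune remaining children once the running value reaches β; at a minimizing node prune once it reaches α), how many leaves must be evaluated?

C [α=-∞,β=+∞]: v=82
D [α=-∞,β=82]: v=84 after child 2 ≥ β → β-cutoff, skip 2
B [α=-∞,β=+∞]: v=8
F [α=8,β=+∞]: v=89
G [α=8,β=89]: v=94 after child 2 ≥ β → β-cutoff, skip 2
E [α=8,β=+∞]: v=89
I [α=89,β=+∞]: v=72
H [α=89,β=+∞]: v=72 after child 1 ≤ α → α-cutoff, skip 1
Root [α=-∞,β=+∞]: v=89
Leaves evaluated: 16 of 21.

16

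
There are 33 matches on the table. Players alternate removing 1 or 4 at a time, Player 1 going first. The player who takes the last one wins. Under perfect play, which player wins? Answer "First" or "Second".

Mark each pile size as W (mover wins) or L (mover loses):
i:   0  1  2  3  4  5  6  7  8  9 10 11 12 13 14 15 16 17 18 19 20 21 22 23 24 25 26 27 28 29 30 31 32 33
     L  W  L  W  W  L  W  L  W  W  L  W  L  W  W  L  W  L  W  W  L  W  L  W  W  L  W  L  W  W  L  W  L  W
Position 33 is W, so the first player wins.

First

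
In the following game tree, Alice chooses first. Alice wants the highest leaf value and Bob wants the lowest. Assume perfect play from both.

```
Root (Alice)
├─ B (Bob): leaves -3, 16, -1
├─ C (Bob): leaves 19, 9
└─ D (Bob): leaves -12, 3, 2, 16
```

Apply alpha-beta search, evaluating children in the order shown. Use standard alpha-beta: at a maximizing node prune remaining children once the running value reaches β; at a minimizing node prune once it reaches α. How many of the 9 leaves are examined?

6

B [α=-∞,β=+∞]: v=-3
C [α=-3,β=+∞]: v=9
D [α=9,β=+∞]: v=-12 after child 1 ≤ α → α-cutoff, skip 3
Root [α=-∞,β=+∞]: v=9
Leaves evaluated: 6 of 9.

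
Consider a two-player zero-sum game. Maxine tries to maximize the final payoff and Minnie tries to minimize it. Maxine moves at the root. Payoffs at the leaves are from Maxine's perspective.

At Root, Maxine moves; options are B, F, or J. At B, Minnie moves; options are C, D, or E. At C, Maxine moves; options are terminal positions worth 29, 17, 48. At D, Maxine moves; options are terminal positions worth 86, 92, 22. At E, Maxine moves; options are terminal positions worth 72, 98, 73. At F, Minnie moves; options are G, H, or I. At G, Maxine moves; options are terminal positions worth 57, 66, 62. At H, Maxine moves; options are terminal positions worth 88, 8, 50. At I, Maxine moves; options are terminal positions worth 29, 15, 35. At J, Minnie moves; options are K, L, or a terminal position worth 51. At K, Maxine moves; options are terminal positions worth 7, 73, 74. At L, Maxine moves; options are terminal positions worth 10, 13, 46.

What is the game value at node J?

46

K: max(7, 73, 74) = 74
L: max(10, 13, 46) = 46
J: min(74, 46, 51) = 46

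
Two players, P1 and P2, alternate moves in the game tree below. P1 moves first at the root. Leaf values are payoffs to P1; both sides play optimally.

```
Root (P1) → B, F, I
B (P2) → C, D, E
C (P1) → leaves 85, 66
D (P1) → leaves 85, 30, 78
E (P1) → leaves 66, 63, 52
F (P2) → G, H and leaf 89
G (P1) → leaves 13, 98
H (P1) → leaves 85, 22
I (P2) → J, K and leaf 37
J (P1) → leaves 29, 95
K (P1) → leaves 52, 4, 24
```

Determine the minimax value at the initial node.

C (P1): max(85, 66) = 85
D (P1): max(85, 30, 78) = 85
E (P1): max(66, 63, 52) = 66
B (P2): min(85, 85, 66) = 66
G (P1): max(13, 98) = 98
H (P1): max(85, 22) = 85
F (P2): min(98, 85, 89) = 85
J (P1): max(29, 95) = 95
K (P1): max(52, 4, 24) = 52
I (P2): min(95, 52, 37) = 37
Root (P1): max(66, 85, 37) = 85

85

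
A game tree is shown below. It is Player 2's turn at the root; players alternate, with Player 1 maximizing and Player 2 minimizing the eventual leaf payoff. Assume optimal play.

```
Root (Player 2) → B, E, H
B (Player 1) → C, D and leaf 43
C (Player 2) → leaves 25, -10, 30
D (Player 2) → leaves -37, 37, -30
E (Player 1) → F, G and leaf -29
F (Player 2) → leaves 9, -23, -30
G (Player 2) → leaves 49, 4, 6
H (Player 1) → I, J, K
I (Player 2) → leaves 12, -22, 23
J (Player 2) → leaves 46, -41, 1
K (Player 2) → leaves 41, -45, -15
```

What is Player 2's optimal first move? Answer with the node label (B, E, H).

C (Player 2): min(25, -10, 30) = -10
D (Player 2): min(-37, 37, -30) = -37
B (Player 1): max(-10, -37, 43) = 43
F (Player 2): min(9, -23, -30) = -30
G (Player 2): min(49, 4, 6) = 4
E (Player 1): max(-30, 4, -29) = 4
I (Player 2): min(12, -22, 23) = -22
J (Player 2): min(46, -41, 1) = -41
K (Player 2): min(41, -45, -15) = -45
H (Player 1): max(-22, -41, -45) = -22
Root (Player 2): min(43, 4, -22) = -22
Player 2 picks the child with the lowest value: H (value -22).

H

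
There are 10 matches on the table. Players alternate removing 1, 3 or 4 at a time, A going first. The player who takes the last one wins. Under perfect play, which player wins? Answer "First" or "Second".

Mark each pile size as W (mover wins) or L (mover loses):
i:   0  1  2  3  4  5  6  7  8  9 10
     L  W  L  W  W  W  W  L  W  L  W
Position 10 is W, so the first player wins.

First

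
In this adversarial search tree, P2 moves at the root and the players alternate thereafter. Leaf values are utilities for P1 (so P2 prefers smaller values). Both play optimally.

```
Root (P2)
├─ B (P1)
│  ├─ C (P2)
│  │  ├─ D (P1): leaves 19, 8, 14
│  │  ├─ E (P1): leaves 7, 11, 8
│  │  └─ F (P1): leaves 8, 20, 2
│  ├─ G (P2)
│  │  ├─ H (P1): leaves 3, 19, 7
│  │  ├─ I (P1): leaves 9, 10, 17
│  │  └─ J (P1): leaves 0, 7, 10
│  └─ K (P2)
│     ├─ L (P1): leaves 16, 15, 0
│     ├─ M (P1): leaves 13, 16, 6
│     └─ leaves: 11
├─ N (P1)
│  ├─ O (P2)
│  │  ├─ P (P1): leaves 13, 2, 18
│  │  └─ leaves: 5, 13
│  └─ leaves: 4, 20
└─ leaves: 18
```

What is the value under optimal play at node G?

H: max(3, 19, 7) = 19
I: max(9, 10, 17) = 17
J: max(0, 7, 10) = 10
G: min(19, 17, 10) = 10

10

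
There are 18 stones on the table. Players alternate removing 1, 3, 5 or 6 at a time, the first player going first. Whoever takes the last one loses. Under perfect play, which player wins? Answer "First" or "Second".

i:   0  1  2  3  4  5  6  7  8  9 10 11 12 13 14 15 16 17 18
     W  L  W  L  W  L  W  W  W  W  W  W  L  W  L  W  L  W  W
Position 18 is W, so the first player wins.

First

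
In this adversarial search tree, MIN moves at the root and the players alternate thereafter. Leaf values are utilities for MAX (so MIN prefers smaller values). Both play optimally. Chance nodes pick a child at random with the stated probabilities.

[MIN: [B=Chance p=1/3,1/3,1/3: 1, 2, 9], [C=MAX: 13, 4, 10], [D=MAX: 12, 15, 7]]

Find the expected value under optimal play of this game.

B (Chance): 1/3·1 + 1/3·2 + 1/3·9 = 4
C (MAX): max(13, 4, 10) = 13
D (MAX): max(12, 15, 7) = 15
Root (MIN): min(4, 13, 15) = 4

4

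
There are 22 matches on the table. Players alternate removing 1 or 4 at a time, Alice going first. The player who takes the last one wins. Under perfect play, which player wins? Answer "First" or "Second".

Second

Mark each pile size as W (mover wins) or L (mover loses):
i:   0  1  2  3  4  5  6  7  8  9 10 11 12 13 14 15 16 17 18 19 20 21 22
     L  W  L  W  W  L  W  L  W  W  L  W  L  W  W  L  W  L  W  W  L  W  L
Position 22 is L, so the second player wins.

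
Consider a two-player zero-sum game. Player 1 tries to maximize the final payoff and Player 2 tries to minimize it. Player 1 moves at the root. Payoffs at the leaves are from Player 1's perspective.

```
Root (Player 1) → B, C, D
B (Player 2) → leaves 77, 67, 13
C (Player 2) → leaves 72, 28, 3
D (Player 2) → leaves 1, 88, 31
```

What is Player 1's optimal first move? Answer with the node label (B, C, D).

B

B (Player 2): min(77, 67, 13) = 13
C (Player 2): min(72, 28, 3) = 3
D (Player 2): min(1, 88, 31) = 1
Root (Player 1): max(13, 3, 1) = 13
Player 1 picks the child with the highest value: B (value 13).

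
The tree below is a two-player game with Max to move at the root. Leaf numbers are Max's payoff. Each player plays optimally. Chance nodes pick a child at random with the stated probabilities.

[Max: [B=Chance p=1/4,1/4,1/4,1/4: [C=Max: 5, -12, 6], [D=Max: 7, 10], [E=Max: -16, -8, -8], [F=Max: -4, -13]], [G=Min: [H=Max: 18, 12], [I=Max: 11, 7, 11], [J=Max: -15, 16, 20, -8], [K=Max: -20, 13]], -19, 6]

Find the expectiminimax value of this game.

C (Max): max(5, -12, 6) = 6
D (Max): max(7, 10) = 10
E (Max): max(-16, -8, -8) = -8
F (Max): max(-4, -13) = -4
B (Chance): 1/4·6 + 1/4·10 + 1/4·-8 + 1/4·-4 = 1
H (Max): max(18, 12) = 18
I (Max): max(11, 7, 11) = 11
J (Max): max(-15, 16, 20, -8) = 20
K (Max): max(-20, 13) = 13
G (Min): min(18, 11, 20, 13) = 11
Root (Max): max(1, 11, -19, 6) = 11

11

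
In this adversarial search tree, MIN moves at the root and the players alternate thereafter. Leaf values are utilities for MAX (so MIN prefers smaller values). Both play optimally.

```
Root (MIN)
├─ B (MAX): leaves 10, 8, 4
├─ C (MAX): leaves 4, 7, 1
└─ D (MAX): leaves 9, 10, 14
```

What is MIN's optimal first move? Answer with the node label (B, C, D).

C

B (MAX): max(10, 8, 4) = 10
C (MAX): max(4, 7, 1) = 7
D (MAX): max(9, 10, 14) = 14
Root (MIN): min(10, 7, 14) = 7
MIN picks the child with the lowest value: C (value 7).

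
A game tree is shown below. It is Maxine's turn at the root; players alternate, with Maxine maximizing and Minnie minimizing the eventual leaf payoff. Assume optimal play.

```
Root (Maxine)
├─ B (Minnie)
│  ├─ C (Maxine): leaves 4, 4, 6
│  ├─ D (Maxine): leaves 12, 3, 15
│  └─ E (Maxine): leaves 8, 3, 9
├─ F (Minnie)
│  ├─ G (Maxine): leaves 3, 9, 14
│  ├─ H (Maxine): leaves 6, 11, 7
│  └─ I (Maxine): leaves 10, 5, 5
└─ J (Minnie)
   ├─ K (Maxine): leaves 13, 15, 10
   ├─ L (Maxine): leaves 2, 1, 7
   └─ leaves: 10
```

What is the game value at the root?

10

C (Maxine): max(4, 4, 6) = 6
D (Maxine): max(12, 3, 15) = 15
E (Maxine): max(8, 3, 9) = 9
B (Minnie): min(6, 15, 9) = 6
G (Maxine): max(3, 9, 14) = 14
H (Maxine): max(6, 11, 7) = 11
I (Maxine): max(10, 5, 5) = 10
F (Minnie): min(14, 11, 10) = 10
K (Maxine): max(13, 15, 10) = 15
L (Maxine): max(2, 1, 7) = 7
J (Minnie): min(15, 7, 10) = 7
Root (Maxine): max(6, 10, 7) = 10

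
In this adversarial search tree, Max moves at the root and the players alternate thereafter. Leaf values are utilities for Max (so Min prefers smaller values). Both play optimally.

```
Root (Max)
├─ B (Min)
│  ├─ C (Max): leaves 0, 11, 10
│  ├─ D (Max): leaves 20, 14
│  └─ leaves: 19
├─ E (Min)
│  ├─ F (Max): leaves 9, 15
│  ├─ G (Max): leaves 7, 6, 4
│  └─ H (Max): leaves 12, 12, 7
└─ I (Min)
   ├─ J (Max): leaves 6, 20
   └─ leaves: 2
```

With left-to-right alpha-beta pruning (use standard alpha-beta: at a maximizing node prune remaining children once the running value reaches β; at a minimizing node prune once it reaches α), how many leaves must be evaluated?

C [α=-∞,β=+∞]: v=11
D [α=-∞,β=11]: v=20 after child 1 ≥ β → β-cutoff, skip 1
B [α=-∞,β=+∞]: v=11
F [α=11,β=+∞]: v=15
G [α=11,β=15]: v=7
E [α=11,β=+∞]: v=7 after child 2 ≤ α → α-cutoff, skip 1
J [α=11,β=+∞]: v=20
I [α=11,β=+∞]: v=2
Root [α=-∞,β=+∞]: v=11
Leaves evaluated: 13 of 17.

13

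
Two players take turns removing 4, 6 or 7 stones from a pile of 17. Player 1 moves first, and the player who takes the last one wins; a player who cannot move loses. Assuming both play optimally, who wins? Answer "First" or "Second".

First

i:   0  1  2  3  4  5  6  7  8  9 10 11 12 13 14 15 16 17
     L  L  L  L  W  W  W  W  W  W  W  L  L  L  L  W  W  W
Position 17 is W, so the first player wins.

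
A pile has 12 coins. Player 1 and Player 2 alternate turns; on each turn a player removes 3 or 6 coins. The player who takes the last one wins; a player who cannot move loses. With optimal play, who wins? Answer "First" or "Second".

First

Mark each pile size as W (mover wins) or L (mover loses):
i:   0  1  2  3  4  5  6  7  8  9 10 11 12
     L  L  L  W  W  W  W  W  W  L  L  L  W
Position 12 is W, so the first player wins.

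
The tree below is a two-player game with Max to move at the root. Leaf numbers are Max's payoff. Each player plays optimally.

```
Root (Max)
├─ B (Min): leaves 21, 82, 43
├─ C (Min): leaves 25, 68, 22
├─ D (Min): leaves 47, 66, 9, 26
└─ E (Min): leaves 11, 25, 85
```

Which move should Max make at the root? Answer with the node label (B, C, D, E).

C

B (Min): min(21, 82, 43) = 21
C (Min): min(25, 68, 22) = 22
D (Min): min(47, 66, 9, 26) = 9
E (Min): min(11, 25, 85) = 11
Root (Max): max(21, 22, 9, 11) = 22
Max picks the child with the highest value: C (value 22).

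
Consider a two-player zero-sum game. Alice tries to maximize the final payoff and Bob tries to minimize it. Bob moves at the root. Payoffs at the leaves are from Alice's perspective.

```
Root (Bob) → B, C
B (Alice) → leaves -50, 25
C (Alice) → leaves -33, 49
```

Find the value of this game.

25

B (Alice): max(-50, 25) = 25
C (Alice): max(-33, 49) = 49
Root (Bob): min(25, 49) = 25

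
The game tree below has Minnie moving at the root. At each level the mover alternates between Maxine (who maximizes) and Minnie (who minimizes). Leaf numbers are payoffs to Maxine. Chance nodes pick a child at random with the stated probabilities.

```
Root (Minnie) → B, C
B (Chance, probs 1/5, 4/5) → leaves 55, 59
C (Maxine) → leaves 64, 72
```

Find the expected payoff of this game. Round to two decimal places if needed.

58.2

B (Chance): 1/5·55 + 4/5·59 = 58.2
C (Maxine): max(64, 72) = 72
Root (Minnie): min(58.2, 72) = 58.2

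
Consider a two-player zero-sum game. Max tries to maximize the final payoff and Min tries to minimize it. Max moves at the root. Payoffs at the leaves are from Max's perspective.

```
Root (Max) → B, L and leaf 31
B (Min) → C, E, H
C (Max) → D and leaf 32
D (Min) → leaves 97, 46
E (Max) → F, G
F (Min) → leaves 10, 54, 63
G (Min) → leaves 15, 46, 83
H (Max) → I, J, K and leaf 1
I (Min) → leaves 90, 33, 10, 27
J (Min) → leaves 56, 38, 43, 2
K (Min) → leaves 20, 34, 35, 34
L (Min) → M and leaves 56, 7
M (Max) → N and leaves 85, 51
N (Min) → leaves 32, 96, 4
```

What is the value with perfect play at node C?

46

D: min(97, 46) = 46
C: max(46, 32) = 46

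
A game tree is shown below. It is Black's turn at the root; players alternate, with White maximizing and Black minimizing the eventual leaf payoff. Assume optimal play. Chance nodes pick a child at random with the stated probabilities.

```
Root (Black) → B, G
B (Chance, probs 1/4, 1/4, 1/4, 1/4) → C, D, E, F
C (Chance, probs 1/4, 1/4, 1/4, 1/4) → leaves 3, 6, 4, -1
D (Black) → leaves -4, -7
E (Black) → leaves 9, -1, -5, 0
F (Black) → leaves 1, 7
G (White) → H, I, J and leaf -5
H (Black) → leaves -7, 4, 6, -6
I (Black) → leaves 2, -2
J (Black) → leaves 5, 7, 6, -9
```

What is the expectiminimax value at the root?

C (Chance): 1/4·3 + 1/4·6 + 1/4·4 + 1/4·-1 = 3
D (Black): min(-4, -7) = -7
E (Black): min(9, -1, -5, 0) = -5
F (Black): min(1, 7) = 1
B (Chance): 1/4·3 + 1/4·-7 + 1/4·-5 + 1/4·1 = -2
H (Black): min(-7, 4, 6, -6) = -7
I (Black): min(2, -2) = -2
J (Black): min(5, 7, 6, -9) = -9
G (White): max(-7, -2, -9, -5) = -2
Root (Black): min(-2, -2) = -2

-2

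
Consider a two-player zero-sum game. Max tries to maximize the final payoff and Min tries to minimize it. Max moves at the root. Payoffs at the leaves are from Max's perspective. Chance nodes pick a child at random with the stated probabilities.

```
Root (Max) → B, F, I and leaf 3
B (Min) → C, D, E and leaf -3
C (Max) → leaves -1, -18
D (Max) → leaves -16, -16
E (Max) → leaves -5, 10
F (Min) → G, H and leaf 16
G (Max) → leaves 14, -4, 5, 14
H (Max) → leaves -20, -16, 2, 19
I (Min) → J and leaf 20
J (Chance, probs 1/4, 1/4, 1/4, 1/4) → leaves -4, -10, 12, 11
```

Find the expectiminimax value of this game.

C (Max): max(-1, -18) = -1
D (Max): max(-16, -16) = -16
E (Max): max(-5, 10) = 10
B (Min): min(-1, -16, 10, -3) = -16
G (Max): max(14, -4, 5, 14) = 14
H (Max): max(-20, -16, 2, 19) = 19
F (Min): min(14, 19, 16) = 14
J (Chance): 1/4·-4 + 1/4·-10 + 1/4·12 + 1/4·11 = 2.25
I (Min): min(2.25, 20) = 2.25
Root (Max): max(-16, 14, 2.25, 3) = 14

14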